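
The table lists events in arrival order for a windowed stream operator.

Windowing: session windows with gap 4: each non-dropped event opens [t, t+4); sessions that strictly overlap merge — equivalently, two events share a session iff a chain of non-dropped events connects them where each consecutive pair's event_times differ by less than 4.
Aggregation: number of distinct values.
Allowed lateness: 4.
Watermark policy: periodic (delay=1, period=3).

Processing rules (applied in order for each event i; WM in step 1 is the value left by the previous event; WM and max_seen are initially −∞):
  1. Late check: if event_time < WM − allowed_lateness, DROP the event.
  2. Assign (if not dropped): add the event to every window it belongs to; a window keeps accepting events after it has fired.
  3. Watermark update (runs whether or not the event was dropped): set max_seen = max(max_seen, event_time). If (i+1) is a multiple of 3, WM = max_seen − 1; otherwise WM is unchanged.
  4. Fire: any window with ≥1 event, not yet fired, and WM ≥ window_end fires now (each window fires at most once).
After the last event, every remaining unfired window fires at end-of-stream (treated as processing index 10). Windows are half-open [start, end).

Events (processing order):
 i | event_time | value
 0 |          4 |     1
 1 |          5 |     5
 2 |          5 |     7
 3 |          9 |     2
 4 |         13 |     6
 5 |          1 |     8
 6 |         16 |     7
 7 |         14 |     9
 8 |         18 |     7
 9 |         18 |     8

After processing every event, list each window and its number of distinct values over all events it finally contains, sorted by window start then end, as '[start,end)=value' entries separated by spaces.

i=0 t=4 v=1: → [4,8); WM=−∞
i=1 t=5 v=5: → [4,9); WM=−∞
i=2 t=5 v=7: → [4,9); WM=4
i=3 t=9 v=2: → [9,13); WM=4
i=4 t=13 v=6: → [13,17); WM=4
i=5 t=1 v=8: → [1,9); WM=12
i=6 t=16 v=7: → [13,20); WM=12
i=7 t=14 v=9: → [13,20); WM=12
i=8 t=18 v=7: → [13,22); WM=17
i=9 t=18 v=8: → [13,22); WM=17

[1,9)=4 [9,13)=1 [13,22)=4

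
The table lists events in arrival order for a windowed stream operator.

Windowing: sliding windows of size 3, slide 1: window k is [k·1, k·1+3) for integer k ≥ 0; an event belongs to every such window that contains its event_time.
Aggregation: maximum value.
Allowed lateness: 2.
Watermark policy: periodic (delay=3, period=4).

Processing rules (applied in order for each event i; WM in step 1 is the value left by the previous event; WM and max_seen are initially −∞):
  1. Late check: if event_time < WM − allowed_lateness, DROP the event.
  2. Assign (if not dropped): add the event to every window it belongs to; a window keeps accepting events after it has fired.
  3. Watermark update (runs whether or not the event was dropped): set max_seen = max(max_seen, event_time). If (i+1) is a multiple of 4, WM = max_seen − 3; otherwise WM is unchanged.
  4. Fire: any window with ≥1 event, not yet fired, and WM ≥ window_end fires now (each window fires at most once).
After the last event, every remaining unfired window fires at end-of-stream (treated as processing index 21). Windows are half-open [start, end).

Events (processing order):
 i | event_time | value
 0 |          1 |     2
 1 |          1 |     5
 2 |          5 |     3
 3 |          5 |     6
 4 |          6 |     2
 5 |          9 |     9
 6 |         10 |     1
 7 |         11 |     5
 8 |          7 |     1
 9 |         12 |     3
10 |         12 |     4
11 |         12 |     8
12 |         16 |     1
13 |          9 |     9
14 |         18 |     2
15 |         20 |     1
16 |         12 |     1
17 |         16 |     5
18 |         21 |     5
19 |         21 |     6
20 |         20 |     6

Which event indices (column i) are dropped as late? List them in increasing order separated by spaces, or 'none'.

16

i=0 t=1 v=2: → [1,4),[0,3); WM=−∞
i=1 t=1 v=5: → [1,4),[0,3); WM=−∞
i=2 t=5 v=3: → [5,8),[4,7),[3,6); WM=−∞
i=3 t=5 v=6: → [5,8),[4,7),[3,6); WM=2
i=4 t=6 v=2: → [6,9),[5,8),[4,7); WM=2
i=5 t=9 v=9: → [9,12),[8,11),[7,10); WM=2
i=6 t=10 v=1: → [10,13),[9,12),[8,11); WM=2
i=7 t=11 v=5: → [11,14),[10,13),[9,12); WM=8; [0,3) fires=5 [1,4) fires=5 [3,6) fires=6 [4,7) fires=6 [5,8) fires=6
i=8 t=7 v=1: → [7,10),[6,9),[5,8); WM=8
i=9 t=12 v=3: → [12,15),[11,14),[10,13); WM=8
i=10 t=12 v=4: → [12,15),[11,14),[10,13); WM=8
i=11 t=12 v=8: → [12,15),[11,14),[10,13); WM=9; [6,9) fires=2
i=12 t=16 v=1: → [16,19),[15,18),[14,17); WM=9
i=13 t=9 v=9: → [9,12),[8,11),[7,10); WM=9
i=14 t=18 v=2: → [18,21),[17,20),[16,19); WM=9
i=15 t=20 v=1: → [20,23),[19,22),[18,21); WM=17; [7,10) fires=9 [8,11) fires=9 [9,12) fires=9 [10,13) fires=8 [11,14) fires=8 [12,15) fires=8 [14,17) fires=1
i=16 t=12 v=1: DROP (t<17-2); WM=17
i=17 t=16 v=5: → [16,19),[15,18),[14,17); WM=17
i=18 t=21 v=5: → [21,24),[20,23),[19,22); WM=17
i=19 t=21 v=6: → [21,24),[20,23),[19,22); WM=18; [15,18) fires=5
i=20 t=20 v=6: → [20,23),[19,22),[18,21); WM=18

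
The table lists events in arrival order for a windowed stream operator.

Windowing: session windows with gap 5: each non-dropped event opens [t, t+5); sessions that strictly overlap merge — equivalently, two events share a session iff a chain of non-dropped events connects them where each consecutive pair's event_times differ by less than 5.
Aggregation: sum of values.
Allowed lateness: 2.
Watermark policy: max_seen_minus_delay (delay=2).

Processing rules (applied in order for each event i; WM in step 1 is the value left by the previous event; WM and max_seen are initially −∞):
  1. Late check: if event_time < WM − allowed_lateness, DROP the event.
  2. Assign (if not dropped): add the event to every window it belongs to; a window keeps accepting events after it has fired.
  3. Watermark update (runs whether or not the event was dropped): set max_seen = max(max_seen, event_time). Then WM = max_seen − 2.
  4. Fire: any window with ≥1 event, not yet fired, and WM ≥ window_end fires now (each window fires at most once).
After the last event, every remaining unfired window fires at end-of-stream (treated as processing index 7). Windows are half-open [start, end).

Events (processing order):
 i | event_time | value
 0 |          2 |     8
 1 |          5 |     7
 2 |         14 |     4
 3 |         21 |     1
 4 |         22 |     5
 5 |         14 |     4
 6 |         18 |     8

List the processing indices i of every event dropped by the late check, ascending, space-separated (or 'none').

i=0 t=2 v=8: → [2,7); WM=0
i=1 t=5 v=7: → [2,10); WM=3
i=2 t=14 v=4: → [14,19); WM=12
i=3 t=21 v=1: → [21,26); WM=19
i=4 t=22 v=5: → [21,27); WM=20
i=5 t=14 v=4: DROP (t<20-2); WM=20
i=6 t=18 v=8: → [14,27); WM=20

5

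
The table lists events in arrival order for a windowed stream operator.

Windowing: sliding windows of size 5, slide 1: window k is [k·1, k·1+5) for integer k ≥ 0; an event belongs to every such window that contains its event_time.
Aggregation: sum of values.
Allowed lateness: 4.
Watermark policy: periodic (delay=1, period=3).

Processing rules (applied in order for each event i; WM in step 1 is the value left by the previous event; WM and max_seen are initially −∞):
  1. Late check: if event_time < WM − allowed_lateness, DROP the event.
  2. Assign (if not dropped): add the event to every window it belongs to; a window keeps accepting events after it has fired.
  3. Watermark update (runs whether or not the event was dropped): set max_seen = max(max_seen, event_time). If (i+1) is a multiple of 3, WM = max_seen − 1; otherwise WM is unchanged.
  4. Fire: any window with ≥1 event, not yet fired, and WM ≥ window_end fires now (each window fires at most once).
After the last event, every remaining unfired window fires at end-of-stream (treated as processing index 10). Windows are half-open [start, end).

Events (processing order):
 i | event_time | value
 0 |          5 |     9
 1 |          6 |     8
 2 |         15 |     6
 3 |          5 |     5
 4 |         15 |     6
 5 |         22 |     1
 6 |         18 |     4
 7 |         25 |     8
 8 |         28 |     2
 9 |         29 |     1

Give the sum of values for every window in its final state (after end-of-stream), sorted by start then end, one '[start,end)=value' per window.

i=0 t=5 v=9: → [5,10),[4,9),[3,8),[2,7),[1,6); WM=−∞
i=1 t=6 v=8: → [6,11),[5,10),[4,9),[3,8),[2,7); WM=−∞
i=2 t=15 v=6: → [15,20),[14,19),[13,18),[12,17),[11,16); WM=14; [1,6) fires=9 [2,7) fires=17 [3,8) fires=17 [4,9) fires=17 [5,10) fires=17 [6,11) fires=8
i=3 t=5 v=5: DROP (t<14-4); WM=14
i=4 t=15 v=6: → [15,20),[14,19),[13,18),[12,17),[11,16); WM=14
i=5 t=22 v=1: → [22,27),[21,26),[20,25),[19,24),[18,23); WM=21; [11,16) fires=12 [12,17) fires=12 [13,18) fires=12 [14,19) fires=12 [15,20) fires=12
i=6 t=18 v=4: → [18,23),[17,22),[16,21),[15,20),[14,19); WM=21; [16,21) fires=4
i=7 t=25 v=8: → [25,30),[24,29),[23,28),[22,27),[21,26); WM=21
i=8 t=28 v=2: → [28,33),[27,32),[26,31),[25,30),[24,29); WM=27; [17,22) fires=4 [18,23) fires=5 [19,24) fires=1 [20,25) fires=1 [21,26) fires=9 [22,27) fires=9
i=9 t=29 v=1: → [29,34),[28,33),[27,32),[26,31),[25,30); WM=27

[1,6)=9 [2,7)=17 [3,8)=17 [4,9)=17 [5,10)=17 [6,11)=8 [11,16)=12 [12,17)=12 [13,18)=12 [14,19)=16 [15,20)=16 [16,21)=4 [17,22)=4 [18,23)=5 [19,24)=1 [20,25)=1 [21,26)=9 [22,27)=9 [23,28)=8 [24,29)=10 [25,30)=11 [26,31)=3 [27,32)=3 [28,33)=3 [29,34)=1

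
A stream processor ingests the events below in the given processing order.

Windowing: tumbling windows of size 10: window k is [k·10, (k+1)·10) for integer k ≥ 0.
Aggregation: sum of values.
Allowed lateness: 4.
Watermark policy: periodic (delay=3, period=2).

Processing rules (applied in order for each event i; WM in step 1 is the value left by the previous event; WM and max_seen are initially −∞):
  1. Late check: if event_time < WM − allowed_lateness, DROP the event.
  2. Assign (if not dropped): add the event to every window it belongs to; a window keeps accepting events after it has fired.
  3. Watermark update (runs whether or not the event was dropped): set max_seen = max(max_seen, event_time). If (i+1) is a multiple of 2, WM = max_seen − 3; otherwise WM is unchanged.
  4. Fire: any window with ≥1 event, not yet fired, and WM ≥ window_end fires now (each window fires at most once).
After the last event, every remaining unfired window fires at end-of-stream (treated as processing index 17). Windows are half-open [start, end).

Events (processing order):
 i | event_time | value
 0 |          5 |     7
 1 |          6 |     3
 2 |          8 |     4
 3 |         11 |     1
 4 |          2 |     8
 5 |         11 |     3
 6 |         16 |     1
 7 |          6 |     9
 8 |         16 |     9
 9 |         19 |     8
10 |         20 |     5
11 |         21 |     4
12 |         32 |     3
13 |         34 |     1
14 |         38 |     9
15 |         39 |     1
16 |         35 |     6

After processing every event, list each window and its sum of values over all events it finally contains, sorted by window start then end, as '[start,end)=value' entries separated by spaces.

i=0 t=5 v=7: → [0,10); WM=−∞
i=1 t=6 v=3: → [0,10); WM=3
i=2 t=8 v=4: → [0,10); WM=3
i=3 t=11 v=1: → [10,20); WM=8
i=4 t=2 v=8: DROP (t<8-4); WM=8
i=5 t=11 v=3: → [10,20); WM=8
i=6 t=16 v=1: → [10,20); WM=8
i=7 t=6 v=9: → [0,10); WM=13; [0,10) fires=23
i=8 t=16 v=9: → [10,20); WM=13
i=9 t=19 v=8: → [10,20); WM=16
i=10 t=20 v=5: → [20,30); WM=16
i=11 t=21 v=4: → [20,30); WM=18
i=12 t=32 v=3: → [30,40); WM=18
i=13 t=34 v=1: → [30,40); WM=31; [10,20) fires=22 [20,30) fires=9
i=14 t=38 v=9: → [30,40); WM=31
i=15 t=39 v=1: → [30,40); WM=36
i=16 t=35 v=6: → [30,40); WM=36

[0,10)=23 [10,20)=22 [20,30)=9 [30,40)=20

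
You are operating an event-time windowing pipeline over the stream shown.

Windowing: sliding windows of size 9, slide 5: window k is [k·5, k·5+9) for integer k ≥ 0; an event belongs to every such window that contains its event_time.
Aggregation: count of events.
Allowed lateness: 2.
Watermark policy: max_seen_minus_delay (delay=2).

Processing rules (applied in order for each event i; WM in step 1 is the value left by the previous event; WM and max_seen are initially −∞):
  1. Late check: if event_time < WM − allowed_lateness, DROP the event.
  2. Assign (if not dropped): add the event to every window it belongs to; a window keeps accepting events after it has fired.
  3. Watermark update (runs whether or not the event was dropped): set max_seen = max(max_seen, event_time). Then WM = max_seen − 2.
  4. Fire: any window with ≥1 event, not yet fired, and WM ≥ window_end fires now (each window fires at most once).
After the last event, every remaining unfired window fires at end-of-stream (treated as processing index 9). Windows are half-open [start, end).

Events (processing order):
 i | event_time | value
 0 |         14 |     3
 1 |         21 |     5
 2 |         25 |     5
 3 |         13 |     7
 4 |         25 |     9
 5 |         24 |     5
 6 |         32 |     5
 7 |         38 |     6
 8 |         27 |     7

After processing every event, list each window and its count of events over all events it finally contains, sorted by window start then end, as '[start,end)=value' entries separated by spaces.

[10,19)=1 [15,24)=1 [20,29)=4 [25,34)=3 [30,39)=2 [35,44)=1

i=0 t=14 v=3: → [10,19); WM=12
i=1 t=21 v=5: → [20,29),[15,24); WM=19; [10,19) fires=1
i=2 t=25 v=5: → [25,34),[20,29); WM=23
i=3 t=13 v=7: DROP (t<23-2); WM=23
i=4 t=25 v=9: → [25,34),[20,29); WM=23
i=5 t=24 v=5: → [20,29); WM=23
i=6 t=32 v=5: → [30,39),[25,34); WM=30; [15,24) fires=1 [20,29) fires=4
i=7 t=38 v=6: → [35,44),[30,39); WM=36; [25,34) fires=3
i=8 t=27 v=7: DROP (t<36-2); WM=36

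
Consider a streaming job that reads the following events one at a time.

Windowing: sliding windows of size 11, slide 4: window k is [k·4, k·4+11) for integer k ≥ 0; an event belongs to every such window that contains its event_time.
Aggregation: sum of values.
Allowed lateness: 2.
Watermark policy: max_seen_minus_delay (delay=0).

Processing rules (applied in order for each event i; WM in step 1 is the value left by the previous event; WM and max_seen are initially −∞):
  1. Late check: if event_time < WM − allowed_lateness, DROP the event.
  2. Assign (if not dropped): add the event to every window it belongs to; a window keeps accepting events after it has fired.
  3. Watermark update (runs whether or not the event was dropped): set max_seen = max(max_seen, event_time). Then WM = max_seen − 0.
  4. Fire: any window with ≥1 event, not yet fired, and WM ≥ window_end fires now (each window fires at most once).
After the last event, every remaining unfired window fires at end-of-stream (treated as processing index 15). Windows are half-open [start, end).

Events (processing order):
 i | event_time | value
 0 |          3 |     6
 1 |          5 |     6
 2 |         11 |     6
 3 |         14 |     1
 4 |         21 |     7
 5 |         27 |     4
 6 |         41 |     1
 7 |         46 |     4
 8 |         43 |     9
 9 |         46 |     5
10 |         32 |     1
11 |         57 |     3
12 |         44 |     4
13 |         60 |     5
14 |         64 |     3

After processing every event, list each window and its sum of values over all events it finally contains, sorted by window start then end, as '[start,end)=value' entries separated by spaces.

[0,11)=12 [4,15)=13 [8,19)=7 [12,23)=8 [16,27)=7 [20,31)=11 [24,35)=4 [32,43)=1 [36,47)=10 [40,51)=10 [44,55)=9 [48,59)=3 [52,63)=8 [56,67)=11 [60,71)=8 [64,75)=3

i=0 t=3 v=6: → [0,11); WM=3
i=1 t=5 v=6: → [4,15),[0,11); WM=5
i=2 t=11 v=6: → [8,19),[4,15); WM=11; [0,11) fires=12
i=3 t=14 v=1: → [12,23),[8,19),[4,15); WM=14
i=4 t=21 v=7: → [20,31),[16,27),[12,23); WM=21; [4,15) fires=13 [8,19) fires=7
i=5 t=27 v=4: → [24,35),[20,31); WM=27; [12,23) fires=8 [16,27) fires=7
i=6 t=41 v=1: → [40,51),[36,47),[32,43); WM=41; [20,31) fires=11 [24,35) fires=4
i=7 t=46 v=4: → [44,55),[40,51),[36,47); WM=46; [32,43) fires=1
i=8 t=43 v=9: DROP (t<46-2); WM=46
i=9 t=46 v=5: → [44,55),[40,51),[36,47); WM=46
i=10 t=32 v=1: DROP (t<46-2); WM=46
i=11 t=57 v=3: → [56,67),[52,63),[48,59); WM=57; [36,47) fires=10 [40,51) fires=10 [44,55) fires=9
i=12 t=44 v=4: DROP (t<57-2); WM=57
i=13 t=60 v=5: → [60,71),[56,67),[52,63); WM=60; [48,59) fires=3
i=14 t=64 v=3: → [64,75),[60,71),[56,67); WM=64; [52,63) fires=8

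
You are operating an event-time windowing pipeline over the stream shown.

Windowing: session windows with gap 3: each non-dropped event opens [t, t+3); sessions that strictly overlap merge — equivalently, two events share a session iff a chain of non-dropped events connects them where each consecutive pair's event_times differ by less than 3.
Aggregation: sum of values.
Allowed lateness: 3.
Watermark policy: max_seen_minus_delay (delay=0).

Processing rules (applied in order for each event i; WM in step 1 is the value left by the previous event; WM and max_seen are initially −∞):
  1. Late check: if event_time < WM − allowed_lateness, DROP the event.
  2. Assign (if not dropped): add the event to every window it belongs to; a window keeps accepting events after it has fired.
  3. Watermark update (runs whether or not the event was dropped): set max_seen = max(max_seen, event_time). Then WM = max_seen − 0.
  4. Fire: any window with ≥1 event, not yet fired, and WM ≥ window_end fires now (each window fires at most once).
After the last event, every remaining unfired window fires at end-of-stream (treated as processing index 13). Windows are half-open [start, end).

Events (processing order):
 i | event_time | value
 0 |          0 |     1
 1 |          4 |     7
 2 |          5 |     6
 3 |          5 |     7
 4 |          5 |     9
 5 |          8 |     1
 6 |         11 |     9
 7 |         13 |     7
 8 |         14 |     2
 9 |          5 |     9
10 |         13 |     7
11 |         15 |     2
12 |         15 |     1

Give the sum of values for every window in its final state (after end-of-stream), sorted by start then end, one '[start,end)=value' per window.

i=0 t=0 v=1: → [0,3); WM=0
i=1 t=4 v=7: → [4,7); WM=4
i=2 t=5 v=6: → [4,8); WM=5
i=3 t=5 v=7: → [4,8); WM=5
i=4 t=5 v=9: → [4,8); WM=5
i=5 t=8 v=1: → [8,11); WM=8
i=6 t=11 v=9: → [11,14); WM=11
i=7 t=13 v=7: → [11,16); WM=13
i=8 t=14 v=2: → [11,17); WM=14
i=9 t=5 v=9: DROP (t<14-3); WM=14
i=10 t=13 v=7: → [11,17); WM=14
i=11 t=15 v=2: → [11,18); WM=15
i=12 t=15 v=1: → [11,18); WM=15

[0,3)=1 [4,8)=29 [8,11)=1 [11,18)=28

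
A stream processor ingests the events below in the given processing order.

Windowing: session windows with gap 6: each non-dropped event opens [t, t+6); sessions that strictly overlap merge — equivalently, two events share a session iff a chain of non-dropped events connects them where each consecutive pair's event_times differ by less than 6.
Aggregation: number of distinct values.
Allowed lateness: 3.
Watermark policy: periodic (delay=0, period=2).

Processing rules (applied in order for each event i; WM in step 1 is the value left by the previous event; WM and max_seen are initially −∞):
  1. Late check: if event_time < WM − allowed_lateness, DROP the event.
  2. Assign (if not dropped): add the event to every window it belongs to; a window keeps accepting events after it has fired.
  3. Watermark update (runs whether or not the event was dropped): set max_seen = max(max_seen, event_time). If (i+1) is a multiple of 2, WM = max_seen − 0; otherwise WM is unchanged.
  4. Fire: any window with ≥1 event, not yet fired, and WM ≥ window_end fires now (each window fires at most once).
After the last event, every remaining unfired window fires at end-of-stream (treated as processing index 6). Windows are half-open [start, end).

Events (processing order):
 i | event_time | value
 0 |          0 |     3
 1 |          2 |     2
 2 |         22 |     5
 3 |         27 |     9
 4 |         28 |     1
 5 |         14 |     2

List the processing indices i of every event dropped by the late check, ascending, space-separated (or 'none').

i=0 t=0 v=3: → [0,6); WM=−∞
i=1 t=2 v=2: → [0,8); WM=2
i=2 t=22 v=5: → [22,28); WM=2
i=3 t=27 v=9: → [22,33); WM=27
i=4 t=28 v=1: → [22,34); WM=27
i=5 t=14 v=2: DROP (t<27-3); WM=28

5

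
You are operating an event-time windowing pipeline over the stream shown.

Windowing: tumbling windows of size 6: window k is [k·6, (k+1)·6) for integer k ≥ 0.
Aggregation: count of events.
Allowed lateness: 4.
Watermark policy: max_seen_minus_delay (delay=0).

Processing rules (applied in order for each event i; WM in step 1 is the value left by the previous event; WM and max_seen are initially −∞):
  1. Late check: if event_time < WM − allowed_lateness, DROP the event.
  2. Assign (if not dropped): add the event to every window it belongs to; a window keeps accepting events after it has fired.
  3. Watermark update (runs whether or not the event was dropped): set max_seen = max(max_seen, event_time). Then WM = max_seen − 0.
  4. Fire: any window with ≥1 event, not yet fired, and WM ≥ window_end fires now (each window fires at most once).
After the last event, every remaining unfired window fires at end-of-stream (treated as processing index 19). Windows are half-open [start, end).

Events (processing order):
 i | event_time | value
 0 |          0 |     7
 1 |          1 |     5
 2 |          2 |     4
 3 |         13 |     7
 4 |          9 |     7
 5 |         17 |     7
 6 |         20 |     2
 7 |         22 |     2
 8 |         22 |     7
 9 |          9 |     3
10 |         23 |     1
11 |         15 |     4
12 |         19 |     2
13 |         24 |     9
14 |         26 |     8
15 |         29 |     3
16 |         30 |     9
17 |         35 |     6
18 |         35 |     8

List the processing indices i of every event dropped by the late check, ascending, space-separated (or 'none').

9 11

i=0 t=0 v=7: → [0,6); WM=0
i=1 t=1 v=5: → [0,6); WM=1
i=2 t=2 v=4: → [0,6); WM=2
i=3 t=13 v=7: → [12,18); WM=13; [0,6) fires=3
i=4 t=9 v=7: → [6,12); WM=13; [6,12) fires=1
i=5 t=17 v=7: → [12,18); WM=17
i=6 t=20 v=2: → [18,24); WM=20; [12,18) fires=2
i=7 t=22 v=2: → [18,24); WM=22
i=8 t=22 v=7: → [18,24); WM=22
i=9 t=9 v=3: DROP (t<22-4); WM=22
i=10 t=23 v=1: → [18,24); WM=23
i=11 t=15 v=4: DROP (t<23-4); WM=23
i=12 t=19 v=2: → [18,24); WM=23
i=13 t=24 v=9: → [24,30); WM=24; [18,24) fires=5
i=14 t=26 v=8: → [24,30); WM=26
i=15 t=29 v=3: → [24,30); WM=29
i=16 t=30 v=9: → [30,36); WM=30; [24,30) fires=3
i=17 t=35 v=6: → [30,36); WM=35
i=18 t=35 v=8: → [30,36); WM=35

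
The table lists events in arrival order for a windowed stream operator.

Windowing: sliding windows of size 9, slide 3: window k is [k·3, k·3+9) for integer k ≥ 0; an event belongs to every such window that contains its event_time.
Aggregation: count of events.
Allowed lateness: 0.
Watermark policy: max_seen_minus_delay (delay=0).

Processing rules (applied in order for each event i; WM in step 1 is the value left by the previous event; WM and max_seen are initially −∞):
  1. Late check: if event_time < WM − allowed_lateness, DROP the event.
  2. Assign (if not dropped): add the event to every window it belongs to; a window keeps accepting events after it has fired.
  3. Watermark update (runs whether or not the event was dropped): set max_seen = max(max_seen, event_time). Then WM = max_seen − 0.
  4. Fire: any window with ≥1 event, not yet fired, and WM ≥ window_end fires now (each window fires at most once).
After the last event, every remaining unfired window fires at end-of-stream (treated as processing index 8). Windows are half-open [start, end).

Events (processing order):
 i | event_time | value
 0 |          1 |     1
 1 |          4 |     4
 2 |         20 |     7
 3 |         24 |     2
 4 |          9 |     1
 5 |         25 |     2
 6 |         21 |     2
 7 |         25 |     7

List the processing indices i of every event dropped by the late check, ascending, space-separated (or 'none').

i=0 t=1 v=1: → [0,9); WM=1
i=1 t=4 v=4: → [3,12),[0,9); WM=4
i=2 t=20 v=7: → [18,27),[15,24),[12,21); WM=20; [0,9) fires=2 [3,12) fires=1
i=3 t=24 v=2: → [24,33),[21,30),[18,27); WM=24; [12,21) fires=1 [15,24) fires=1
i=4 t=9 v=1: DROP (t<24-0); WM=24
i=5 t=25 v=2: → [24,33),[21,30),[18,27); WM=25
i=6 t=21 v=2: DROP (t<25-0); WM=25
i=7 t=25 v=7: → [24,33),[21,30),[18,27); WM=25

4 6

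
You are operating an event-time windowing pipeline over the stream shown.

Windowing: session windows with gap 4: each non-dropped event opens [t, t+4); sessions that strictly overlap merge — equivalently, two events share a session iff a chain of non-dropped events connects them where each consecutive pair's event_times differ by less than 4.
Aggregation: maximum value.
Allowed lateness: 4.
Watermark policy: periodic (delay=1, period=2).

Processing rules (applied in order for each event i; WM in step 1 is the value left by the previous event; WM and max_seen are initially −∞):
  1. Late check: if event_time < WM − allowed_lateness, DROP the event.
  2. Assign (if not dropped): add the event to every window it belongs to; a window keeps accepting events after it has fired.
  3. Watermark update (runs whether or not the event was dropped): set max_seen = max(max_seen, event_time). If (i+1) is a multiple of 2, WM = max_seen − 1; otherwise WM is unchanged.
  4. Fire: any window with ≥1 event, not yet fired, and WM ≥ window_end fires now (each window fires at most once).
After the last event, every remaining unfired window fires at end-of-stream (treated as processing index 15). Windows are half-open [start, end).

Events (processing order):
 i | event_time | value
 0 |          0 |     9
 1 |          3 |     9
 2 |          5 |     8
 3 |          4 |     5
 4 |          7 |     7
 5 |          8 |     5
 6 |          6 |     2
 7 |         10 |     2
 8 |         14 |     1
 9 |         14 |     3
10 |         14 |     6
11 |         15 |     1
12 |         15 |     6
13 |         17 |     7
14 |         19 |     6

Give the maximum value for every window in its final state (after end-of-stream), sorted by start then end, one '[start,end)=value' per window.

[0,14)=9 [14,23)=7

i=0 t=0 v=9: → [0,4); WM=−∞
i=1 t=3 v=9: → [0,7); WM=2
i=2 t=5 v=8: → [0,9); WM=2
i=3 t=4 v=5: → [0,9); WM=4
i=4 t=7 v=7: → [0,11); WM=4
i=5 t=8 v=5: → [0,12); WM=7
i=6 t=6 v=2: → [0,12); WM=7
i=7 t=10 v=2: → [0,14); WM=9
i=8 t=14 v=1: → [14,18); WM=9
i=9 t=14 v=3: → [14,18); WM=13
i=10 t=14 v=6: → [14,18); WM=13
i=11 t=15 v=1: → [14,19); WM=14
i=12 t=15 v=6: → [14,19); WM=14
i=13 t=17 v=7: → [14,21); WM=16
i=14 t=19 v=6: → [14,23); WM=16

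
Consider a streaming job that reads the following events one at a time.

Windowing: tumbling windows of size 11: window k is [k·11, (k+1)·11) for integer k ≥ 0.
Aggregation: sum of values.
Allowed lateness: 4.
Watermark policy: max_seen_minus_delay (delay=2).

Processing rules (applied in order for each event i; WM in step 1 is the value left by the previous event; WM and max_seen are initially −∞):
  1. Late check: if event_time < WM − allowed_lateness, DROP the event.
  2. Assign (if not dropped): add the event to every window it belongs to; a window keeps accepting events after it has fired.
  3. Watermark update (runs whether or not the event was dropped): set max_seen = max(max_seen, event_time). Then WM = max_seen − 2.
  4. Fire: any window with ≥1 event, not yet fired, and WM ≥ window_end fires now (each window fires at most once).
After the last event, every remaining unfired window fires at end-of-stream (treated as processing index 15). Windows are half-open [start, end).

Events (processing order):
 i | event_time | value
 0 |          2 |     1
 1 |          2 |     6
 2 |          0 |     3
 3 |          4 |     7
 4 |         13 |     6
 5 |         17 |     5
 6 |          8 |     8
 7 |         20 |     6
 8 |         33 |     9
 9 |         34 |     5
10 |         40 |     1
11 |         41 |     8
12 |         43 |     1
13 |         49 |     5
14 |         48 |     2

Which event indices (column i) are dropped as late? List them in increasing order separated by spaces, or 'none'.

i=0 t=2 v=1: → [0,11); WM=0
i=1 t=2 v=6: → [0,11); WM=0
i=2 t=0 v=3: → [0,11); WM=0
i=3 t=4 v=7: → [0,11); WM=2
i=4 t=13 v=6: → [11,22); WM=11; [0,11) fires=17
i=5 t=17 v=5: → [11,22); WM=15
i=6 t=8 v=8: DROP (t<15-4); WM=15
i=7 t=20 v=6: → [11,22); WM=18
i=8 t=33 v=9: → [33,44); WM=31; [11,22) fires=17
i=9 t=34 v=5: → [33,44); WM=32
i=10 t=40 v=1: → [33,44); WM=38
i=11 t=41 v=8: → [33,44); WM=39
i=12 t=43 v=1: → [33,44); WM=41
i=13 t=49 v=5: → [44,55); WM=47; [33,44) fires=24
i=14 t=48 v=2: → [44,55); WM=47

6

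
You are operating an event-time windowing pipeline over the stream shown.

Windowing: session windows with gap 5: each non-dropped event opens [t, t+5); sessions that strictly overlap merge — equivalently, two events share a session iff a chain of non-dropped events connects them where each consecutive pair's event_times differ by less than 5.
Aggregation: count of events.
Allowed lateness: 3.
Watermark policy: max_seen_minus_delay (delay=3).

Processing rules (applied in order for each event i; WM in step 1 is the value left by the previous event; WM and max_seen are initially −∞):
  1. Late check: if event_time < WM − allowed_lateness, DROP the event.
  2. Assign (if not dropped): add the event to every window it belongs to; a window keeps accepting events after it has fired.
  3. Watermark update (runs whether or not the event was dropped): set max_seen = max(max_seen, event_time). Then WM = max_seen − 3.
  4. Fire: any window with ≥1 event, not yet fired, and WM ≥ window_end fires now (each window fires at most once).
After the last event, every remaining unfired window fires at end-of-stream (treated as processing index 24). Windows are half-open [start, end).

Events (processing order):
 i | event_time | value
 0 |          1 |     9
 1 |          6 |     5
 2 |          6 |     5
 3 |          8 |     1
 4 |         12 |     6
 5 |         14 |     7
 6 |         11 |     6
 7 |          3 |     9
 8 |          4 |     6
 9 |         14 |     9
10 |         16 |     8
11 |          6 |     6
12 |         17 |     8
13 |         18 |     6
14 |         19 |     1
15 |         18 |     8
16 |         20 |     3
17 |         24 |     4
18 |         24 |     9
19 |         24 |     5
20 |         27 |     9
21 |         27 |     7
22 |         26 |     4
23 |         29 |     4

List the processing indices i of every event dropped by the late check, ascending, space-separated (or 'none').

i=0 t=1 v=9: → [1,6); WM=-2
i=1 t=6 v=5: → [6,11); WM=3
i=2 t=6 v=5: → [6,11); WM=3
i=3 t=8 v=1: → [6,13); WM=5
i=4 t=12 v=6: → [6,17); WM=9
i=5 t=14 v=7: → [6,19); WM=11
i=6 t=11 v=6: → [6,19); WM=11
i=7 t=3 v=9: DROP (t<11-3); WM=11
i=8 t=4 v=6: DROP (t<11-3); WM=11
i=9 t=14 v=9: → [6,19); WM=11
i=10 t=16 v=8: → [6,21); WM=13
i=11 t=6 v=6: DROP (t<13-3); WM=13
i=12 t=17 v=8: → [6,22); WM=14
i=13 t=18 v=6: → [6,23); WM=15
i=14 t=19 v=1: → [6,24); WM=16
i=15 t=18 v=8: → [6,24); WM=16
i=16 t=20 v=3: → [6,25); WM=17
i=17 t=24 v=4: → [6,29); WM=21
i=18 t=24 v=9: → [6,29); WM=21
i=19 t=24 v=5: → [6,29); WM=21
i=20 t=27 v=9: → [6,32); WM=24
i=21 t=27 v=7: → [6,32); WM=24
i=22 t=26 v=4: → [6,32); WM=24
i=23 t=29 v=4: → [6,34); WM=26

7 8 11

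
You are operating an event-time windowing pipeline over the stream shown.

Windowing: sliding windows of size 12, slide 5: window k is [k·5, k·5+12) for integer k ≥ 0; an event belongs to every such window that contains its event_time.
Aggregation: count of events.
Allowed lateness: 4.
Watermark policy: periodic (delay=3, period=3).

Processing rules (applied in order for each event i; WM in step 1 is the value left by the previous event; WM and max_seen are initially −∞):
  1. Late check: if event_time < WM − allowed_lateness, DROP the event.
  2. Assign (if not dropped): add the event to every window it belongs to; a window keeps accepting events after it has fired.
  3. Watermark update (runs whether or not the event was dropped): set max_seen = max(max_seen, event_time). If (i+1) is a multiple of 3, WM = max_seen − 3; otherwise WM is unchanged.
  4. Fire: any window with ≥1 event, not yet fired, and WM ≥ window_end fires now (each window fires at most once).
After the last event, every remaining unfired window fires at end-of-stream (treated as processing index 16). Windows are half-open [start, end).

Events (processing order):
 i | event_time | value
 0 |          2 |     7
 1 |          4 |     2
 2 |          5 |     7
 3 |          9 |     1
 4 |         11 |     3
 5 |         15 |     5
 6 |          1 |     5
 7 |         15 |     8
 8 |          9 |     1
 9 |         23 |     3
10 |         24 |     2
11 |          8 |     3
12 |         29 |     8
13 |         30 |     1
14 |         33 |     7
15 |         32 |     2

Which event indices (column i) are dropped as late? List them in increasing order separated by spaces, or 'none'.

i=0 t=2 v=7: → [0,12); WM=−∞
i=1 t=4 v=2: → [0,12); WM=−∞
i=2 t=5 v=7: → [5,17),[0,12); WM=2
i=3 t=9 v=1: → [5,17),[0,12); WM=2
i=4 t=11 v=3: → [10,22),[5,17),[0,12); WM=2
i=5 t=15 v=5: → [15,27),[10,22),[5,17); WM=12; [0,12) fires=5
i=6 t=1 v=5: DROP (t<12-4); WM=12
i=7 t=15 v=8: → [15,27),[10,22),[5,17); WM=12
i=8 t=9 v=1: → [5,17),[0,12); WM=12
i=9 t=23 v=3: → [20,32),[15,27); WM=12
i=10 t=24 v=2: → [20,32),[15,27); WM=12
i=11 t=8 v=3: → [5,17),[0,12); WM=21; [5,17) fires=7
i=12 t=29 v=8: → [25,37),[20,32); WM=21
i=13 t=30 v=1: → [30,42),[25,37),[20,32); WM=21
i=14 t=33 v=7: → [30,42),[25,37); WM=30; [10,22) fires=3 [15,27) fires=4
i=15 t=32 v=2: → [30,42),[25,37); WM=30

6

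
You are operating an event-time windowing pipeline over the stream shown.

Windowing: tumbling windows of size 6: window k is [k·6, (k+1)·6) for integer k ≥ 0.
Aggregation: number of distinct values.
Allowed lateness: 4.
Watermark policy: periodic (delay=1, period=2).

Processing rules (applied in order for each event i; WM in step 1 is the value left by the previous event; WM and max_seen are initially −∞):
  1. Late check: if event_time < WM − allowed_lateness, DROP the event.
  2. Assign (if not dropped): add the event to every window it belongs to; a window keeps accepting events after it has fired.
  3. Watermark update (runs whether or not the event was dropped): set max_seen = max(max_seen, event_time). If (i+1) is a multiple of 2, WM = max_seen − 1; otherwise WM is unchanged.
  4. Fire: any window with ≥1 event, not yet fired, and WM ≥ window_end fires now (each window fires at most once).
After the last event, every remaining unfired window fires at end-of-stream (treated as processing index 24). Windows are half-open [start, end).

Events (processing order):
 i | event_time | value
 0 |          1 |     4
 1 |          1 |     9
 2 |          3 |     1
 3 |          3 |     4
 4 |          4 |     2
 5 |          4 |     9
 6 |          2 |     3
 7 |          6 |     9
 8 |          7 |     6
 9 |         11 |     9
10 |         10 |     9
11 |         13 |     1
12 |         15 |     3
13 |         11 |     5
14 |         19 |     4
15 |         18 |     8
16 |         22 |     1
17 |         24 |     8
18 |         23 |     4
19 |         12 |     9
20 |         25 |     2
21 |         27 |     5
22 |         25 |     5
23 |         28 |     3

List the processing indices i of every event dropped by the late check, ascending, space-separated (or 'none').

i=0 t=1 v=4: → [0,6); WM=−∞
i=1 t=1 v=9: → [0,6); WM=0
i=2 t=3 v=1: → [0,6); WM=0
i=3 t=3 v=4: → [0,6); WM=2
i=4 t=4 v=2: → [0,6); WM=2
i=5 t=4 v=9: → [0,6); WM=3
i=6 t=2 v=3: → [0,6); WM=3
i=7 t=6 v=9: → [6,12); WM=5
i=8 t=7 v=6: → [6,12); WM=5
i=9 t=11 v=9: → [6,12); WM=10; [0,6) fires=5
i=10 t=10 v=9: → [6,12); WM=10
i=11 t=13 v=1: → [12,18); WM=12; [6,12) fires=2
i=12 t=15 v=3: → [12,18); WM=12
i=13 t=11 v=5: → [6,12); WM=14
i=14 t=19 v=4: → [18,24); WM=14
i=15 t=18 v=8: → [18,24); WM=18; [12,18) fires=2
i=16 t=22 v=1: → [18,24); WM=18
i=17 t=24 v=8: → [24,30); WM=23
i=18 t=23 v=4: → [18,24); WM=23
i=19 t=12 v=9: DROP (t<23-4); WM=23
i=20 t=25 v=2: → [24,30); WM=23
i=21 t=27 v=5: → [24,30); WM=26; [18,24) fires=3
i=22 t=25 v=5: → [24,30); WM=26
i=23 t=28 v=3: → [24,30); WM=27

19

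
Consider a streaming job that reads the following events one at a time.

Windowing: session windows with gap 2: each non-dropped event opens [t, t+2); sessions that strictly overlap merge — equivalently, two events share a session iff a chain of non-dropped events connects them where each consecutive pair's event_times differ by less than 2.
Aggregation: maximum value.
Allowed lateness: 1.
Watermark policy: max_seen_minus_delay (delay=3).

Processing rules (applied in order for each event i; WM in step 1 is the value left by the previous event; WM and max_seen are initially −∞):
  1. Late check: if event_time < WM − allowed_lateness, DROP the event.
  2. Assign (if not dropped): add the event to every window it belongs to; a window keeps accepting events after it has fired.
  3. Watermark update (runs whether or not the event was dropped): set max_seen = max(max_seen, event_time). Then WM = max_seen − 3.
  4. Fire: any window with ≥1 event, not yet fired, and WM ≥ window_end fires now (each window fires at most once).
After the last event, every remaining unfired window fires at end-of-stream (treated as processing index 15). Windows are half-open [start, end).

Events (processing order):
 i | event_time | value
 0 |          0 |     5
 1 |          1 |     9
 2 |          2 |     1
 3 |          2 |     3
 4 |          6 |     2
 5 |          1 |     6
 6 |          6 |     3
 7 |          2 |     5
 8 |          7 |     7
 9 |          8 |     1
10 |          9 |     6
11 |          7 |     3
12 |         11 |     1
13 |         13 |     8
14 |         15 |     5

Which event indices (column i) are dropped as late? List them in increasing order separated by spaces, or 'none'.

5

i=0 t=0 v=5: → [0,2); WM=-3
i=1 t=1 v=9: → [0,3); WM=-2
i=2 t=2 v=1: → [0,4); WM=-1
i=3 t=2 v=3: → [0,4); WM=-1
i=4 t=6 v=2: → [6,8); WM=3
i=5 t=1 v=6: DROP (t<3-1); WM=3
i=6 t=6 v=3: → [6,8); WM=3
i=7 t=2 v=5: → [0,4); WM=3
i=8 t=7 v=7: → [6,9); WM=4
i=9 t=8 v=1: → [6,10); WM=5
i=10 t=9 v=6: → [6,11); WM=6
i=11 t=7 v=3: → [6,11); WM=6
i=12 t=11 v=1: → [11,13); WM=8
i=13 t=13 v=8: → [13,15); WM=10
i=14 t=15 v=5: → [15,17); WM=12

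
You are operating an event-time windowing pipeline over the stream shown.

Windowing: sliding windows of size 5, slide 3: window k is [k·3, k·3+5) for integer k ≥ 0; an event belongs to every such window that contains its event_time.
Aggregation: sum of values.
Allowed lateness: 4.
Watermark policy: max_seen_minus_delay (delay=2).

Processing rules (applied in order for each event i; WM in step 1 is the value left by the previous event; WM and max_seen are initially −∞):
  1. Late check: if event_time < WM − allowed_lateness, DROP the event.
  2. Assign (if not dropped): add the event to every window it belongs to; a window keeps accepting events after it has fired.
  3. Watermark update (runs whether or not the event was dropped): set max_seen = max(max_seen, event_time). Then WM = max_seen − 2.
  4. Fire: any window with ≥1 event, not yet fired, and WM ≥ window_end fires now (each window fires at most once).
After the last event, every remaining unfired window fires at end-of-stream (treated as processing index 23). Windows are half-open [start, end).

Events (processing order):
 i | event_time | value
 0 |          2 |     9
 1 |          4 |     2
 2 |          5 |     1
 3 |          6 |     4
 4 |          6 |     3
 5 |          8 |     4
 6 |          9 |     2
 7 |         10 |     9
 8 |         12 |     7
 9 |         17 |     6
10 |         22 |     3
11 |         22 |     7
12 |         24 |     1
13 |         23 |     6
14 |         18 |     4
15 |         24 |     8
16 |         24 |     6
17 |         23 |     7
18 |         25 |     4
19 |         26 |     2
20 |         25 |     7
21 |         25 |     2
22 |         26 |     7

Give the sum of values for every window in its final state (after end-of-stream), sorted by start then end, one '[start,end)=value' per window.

i=0 t=2 v=9: → [0,5); WM=0
i=1 t=4 v=2: → [3,8),[0,5); WM=2
i=2 t=5 v=1: → [3,8); WM=3
i=3 t=6 v=4: → [6,11),[3,8); WM=4
i=4 t=6 v=3: → [6,11),[3,8); WM=4
i=5 t=8 v=4: → [6,11); WM=6; [0,5) fires=11
i=6 t=9 v=2: → [9,14),[6,11); WM=7
i=7 t=10 v=9: → [9,14),[6,11); WM=8; [3,8) fires=10
i=8 t=12 v=7: → [12,17),[9,14); WM=10
i=9 t=17 v=6: → [15,20); WM=15; [6,11) fires=22 [9,14) fires=18
i=10 t=22 v=3: → [21,26),[18,23); WM=20; [12,17) fires=7 [15,20) fires=6
i=11 t=22 v=7: → [21,26),[18,23); WM=20
i=12 t=24 v=1: → [24,29),[21,26); WM=22
i=13 t=23 v=6: → [21,26); WM=22
i=14 t=18 v=4: → [18,23),[15,20); WM=22
i=15 t=24 v=8: → [24,29),[21,26); WM=22
i=16 t=24 v=6: → [24,29),[21,26); WM=22
i=17 t=23 v=7: → [21,26); WM=22
i=18 t=25 v=4: → [24,29),[21,26); WM=23; [18,23) fires=14
i=19 t=26 v=2: → [24,29); WM=24
i=20 t=25 v=7: → [24,29),[21,26); WM=24
i=21 t=25 v=2: → [24,29),[21,26); WM=24
i=22 t=26 v=7: → [24,29); WM=24

[0,5)=11 [3,8)=10 [6,11)=22 [9,14)=18 [12,17)=7 [15,20)=10 [18,23)=14 [21,26)=51 [24,29)=37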